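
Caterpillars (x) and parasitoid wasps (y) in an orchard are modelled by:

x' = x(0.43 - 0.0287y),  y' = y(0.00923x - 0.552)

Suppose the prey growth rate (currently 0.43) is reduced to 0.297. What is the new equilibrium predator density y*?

At the interior fixed point, setting dx/dt = 0 with x > 0 fixes y* = (prey growth rate)/(xy coefficient) — independent of the other coefficients.
With the change, y* = 0.297/0.0287 = 10.3; it falls from 15.

y* ≈ 10.3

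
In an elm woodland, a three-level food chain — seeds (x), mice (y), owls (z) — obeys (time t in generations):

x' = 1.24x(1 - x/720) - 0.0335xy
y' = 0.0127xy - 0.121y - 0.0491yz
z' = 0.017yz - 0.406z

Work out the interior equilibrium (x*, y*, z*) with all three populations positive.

From dz/dt = 0: 0.017y* = 0.406, so y* = 23.9.
From dx/dt = 0: 1.24(1 - x*/720) = 0.0335·23.9, giving x* = 720·(1 - 0.645) = 255.
From dy/dt = 0: 0.0127·255 - 0.121 = 0.0491z*, so z* = 3.12/0.0491 = 63.6.

x* ≈ 255, y* ≈ 23.9, z* ≈ 63.6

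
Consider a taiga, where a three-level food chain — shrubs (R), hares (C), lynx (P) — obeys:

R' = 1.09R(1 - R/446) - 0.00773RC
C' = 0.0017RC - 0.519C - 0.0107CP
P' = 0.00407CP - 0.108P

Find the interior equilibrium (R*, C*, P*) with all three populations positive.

R* ≈ 362, C* ≈ 26.5, P* ≈ 9.02

From dP/dt = 0: 0.00407C* = 0.108, so C* = 26.5.
From dR/dt = 0: 1.09(1 - R*/446) = 0.00773·26.5, giving R* = 446·(1 - 0.188) = 362.
From dC/dt = 0: 0.0017·362 - 0.519 = 0.0107P*, so P* = 0.0965/0.0107 = 9.02.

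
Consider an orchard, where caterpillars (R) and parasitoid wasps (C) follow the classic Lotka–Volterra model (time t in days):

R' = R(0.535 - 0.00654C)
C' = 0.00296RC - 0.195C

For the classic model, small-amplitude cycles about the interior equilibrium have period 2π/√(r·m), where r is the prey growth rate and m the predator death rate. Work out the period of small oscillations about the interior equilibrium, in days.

Here r = 0.535 and m = 0.195, so r·m = 0.104.
ω = √0.104 = 0.323 per day, hence T = 2π/ω ≈ 19.5 days.

T ≈ 19.5 days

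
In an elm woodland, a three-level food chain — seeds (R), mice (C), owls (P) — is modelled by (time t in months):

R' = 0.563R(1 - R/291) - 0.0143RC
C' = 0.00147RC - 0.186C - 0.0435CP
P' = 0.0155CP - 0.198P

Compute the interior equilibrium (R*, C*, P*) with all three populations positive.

R* ≈ 197, C* ≈ 12.8, P* ≈ 2.37

From dP/dt = 0: 0.0155C* = 0.198, so C* = 12.8.
From dR/dt = 0: 0.563(1 - R*/291) = 0.0143·12.8, giving R* = 291·(1 - 0.324) = 197.
From dC/dt = 0: 0.00147·197 - 0.186 = 0.0435P*, so P* = 0.103/0.0435 = 2.37.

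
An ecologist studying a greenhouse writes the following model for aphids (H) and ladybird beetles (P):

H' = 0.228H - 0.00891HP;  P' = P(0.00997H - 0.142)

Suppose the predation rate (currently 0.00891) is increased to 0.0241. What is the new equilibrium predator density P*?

P* ≈ 9.46

At the interior fixed point, setting dH/dt = 0 with H > 0 fixes P* = (prey growth rate)/(HP coefficient) — independent of the other coefficients.
With the change, P* = 0.228/0.0241 = 9.46; it falls from 25.6.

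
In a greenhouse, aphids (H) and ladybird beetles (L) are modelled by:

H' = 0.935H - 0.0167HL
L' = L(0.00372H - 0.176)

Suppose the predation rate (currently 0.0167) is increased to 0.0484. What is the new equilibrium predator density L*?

At the interior fixed point, setting dH/dt = 0 with H > 0 fixes L* = (prey growth rate)/(HL coefficient) — independent of the other coefficients.
With the change, L* = 0.935/0.0484 = 19.3; it falls from 56.

L* ≈ 19.3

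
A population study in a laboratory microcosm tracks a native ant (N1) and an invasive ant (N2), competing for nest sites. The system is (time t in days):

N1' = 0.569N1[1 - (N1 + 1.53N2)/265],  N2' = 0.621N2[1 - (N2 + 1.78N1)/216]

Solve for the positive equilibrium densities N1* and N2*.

Setting both brackets to zero gives the nullclines N1 + 1.53N2 = 265 and 1.78N1 + N2 = 216.
Substituting N2 = 216 - 1.78N1 into the first: N1(1 - 1.53·1.78) = 265 - 1.53·216.
So N1* = -65.5/-1.72 = 38, and then N2* = 216 - 1.78·38 = 148.

N1* ≈ 38, N2* ≈ 148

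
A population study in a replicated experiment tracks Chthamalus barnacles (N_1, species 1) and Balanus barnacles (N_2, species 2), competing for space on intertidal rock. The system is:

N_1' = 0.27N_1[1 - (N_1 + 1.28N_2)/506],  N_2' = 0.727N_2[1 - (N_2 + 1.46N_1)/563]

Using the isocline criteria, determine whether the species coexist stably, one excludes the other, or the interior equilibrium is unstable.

Compare the nullcline intercepts: K1/α12 = 506/1.28 = 395 < K2 = 563; K2/α21 = 563/1.46 = 386 < K1 = 506.
Since both are reversed, neither can invade when rare; the interior point is a saddle.

unstable coexistence (outcome depends on initial conditions)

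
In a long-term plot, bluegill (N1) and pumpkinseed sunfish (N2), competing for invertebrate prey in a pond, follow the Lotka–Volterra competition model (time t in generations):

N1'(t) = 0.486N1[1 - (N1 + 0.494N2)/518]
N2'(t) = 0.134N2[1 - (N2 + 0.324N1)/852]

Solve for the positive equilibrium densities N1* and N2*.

Setting both brackets to zero gives the nullclines N1 + 0.494N2 = 518 and 0.324N1 + N2 = 852.
Substituting N2 = 852 - 0.324N1 into the first: N1(1 - 0.494·0.324) = 518 - 0.494·852.
So N1* = 97.1/0.84 = 116, and then N2* = 852 - 0.324·116 = 815.

N1* ≈ 116, N2* ≈ 815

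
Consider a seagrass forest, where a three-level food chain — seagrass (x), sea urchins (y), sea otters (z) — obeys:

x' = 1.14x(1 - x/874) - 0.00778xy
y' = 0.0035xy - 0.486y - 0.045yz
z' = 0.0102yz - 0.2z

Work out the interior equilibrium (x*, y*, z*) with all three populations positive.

x* ≈ 757, y* ≈ 19.6, z* ≈ 48.1

From dz/dt = 0: 0.0102y* = 0.2, so y* = 19.6.
From dx/dt = 0: 1.14(1 - x*/874) = 0.00778·19.6, giving x* = 874·(1 - 0.134) = 757.
From dy/dt = 0: 0.0035·757 - 0.486 = 0.045z*, so z* = 2.16/0.045 = 48.1.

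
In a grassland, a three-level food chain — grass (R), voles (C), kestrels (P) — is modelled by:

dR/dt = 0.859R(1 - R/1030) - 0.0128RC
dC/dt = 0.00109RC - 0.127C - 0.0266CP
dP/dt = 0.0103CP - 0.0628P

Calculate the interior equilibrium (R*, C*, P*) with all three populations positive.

From dP/dt = 0: 0.0103C* = 0.0628, so C* = 6.1.
From dR/dt = 0: 0.859(1 - R*/1030) = 0.0128·6.1, giving R* = 1030·(1 - 0.0909) = 936.
From dC/dt = 0: 0.00109·936 - 0.127 = 0.0266P*, so P* = 0.894/0.0266 = 33.6.

R* ≈ 936, C* ≈ 6.1, P* ≈ 33.6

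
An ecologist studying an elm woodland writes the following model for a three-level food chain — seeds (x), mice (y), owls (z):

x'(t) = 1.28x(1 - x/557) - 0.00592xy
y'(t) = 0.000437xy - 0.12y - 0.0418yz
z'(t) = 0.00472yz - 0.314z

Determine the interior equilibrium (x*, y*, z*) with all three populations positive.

x* ≈ 386, y* ≈ 66.5, z* ≈ 1.16

From dz/dt = 0: 0.00472y* = 0.314, so y* = 66.5.
From dx/dt = 0: 1.28(1 - x*/557) = 0.00592·66.5, giving x* = 557·(1 - 0.308) = 386.
From dy/dt = 0: 0.000437·386 - 0.12 = 0.0418z*, so z* = 0.0485/0.0418 = 1.16.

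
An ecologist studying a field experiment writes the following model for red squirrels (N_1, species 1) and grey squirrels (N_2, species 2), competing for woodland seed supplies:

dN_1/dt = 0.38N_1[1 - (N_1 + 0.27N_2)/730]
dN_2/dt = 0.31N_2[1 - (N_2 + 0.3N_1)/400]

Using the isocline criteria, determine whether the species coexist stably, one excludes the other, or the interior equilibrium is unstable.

stable coexistence

Compare the nullcline intercepts: K1/α12 = 730/0.27 = 2700 > K2 = 400; K2/α21 = 400/0.3 = 1330 > K1 = 730.
Since both inequalities hold, each species can invade when rare, so the interior equilibrium is stable.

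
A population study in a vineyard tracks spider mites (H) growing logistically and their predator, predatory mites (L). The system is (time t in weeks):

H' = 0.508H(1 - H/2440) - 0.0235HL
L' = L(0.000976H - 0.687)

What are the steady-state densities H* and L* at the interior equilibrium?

From dL/dt = 0 with L > 0: 0.000976H* = 0.687, so H* = 704.
Substitute into dH/dt = 0: 0.508(1 - 704/2440) = 0.0235L*.
The bracket is 0.712, giving L* = 0.361/0.0235 = 15.4.

H* ≈ 704, L* ≈ 15.4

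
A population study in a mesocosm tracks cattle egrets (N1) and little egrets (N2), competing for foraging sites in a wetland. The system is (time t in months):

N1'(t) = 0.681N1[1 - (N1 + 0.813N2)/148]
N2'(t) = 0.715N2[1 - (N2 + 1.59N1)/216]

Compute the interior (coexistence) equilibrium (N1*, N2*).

N1* ≈ 94.3, N2* ≈ 66

Setting both brackets to zero gives the nullclines N1 + 0.813N2 = 148 and 1.59N1 + N2 = 216.
Substituting N2 = 216 - 1.59N1 into the first: N1(1 - 0.813·1.59) = 148 - 0.813·216.
So N1* = -27.6/-0.293 = 94.3, and then N2* = 216 - 1.59·94.3 = 66.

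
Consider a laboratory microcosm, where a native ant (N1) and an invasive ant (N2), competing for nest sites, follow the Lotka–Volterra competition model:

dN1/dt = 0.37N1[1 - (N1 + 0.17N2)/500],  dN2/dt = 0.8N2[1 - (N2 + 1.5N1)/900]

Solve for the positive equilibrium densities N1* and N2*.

N1* ≈ 466, N2* ≈ 201

Setting both brackets to zero gives the nullclines N1 + 0.17N2 = 500 and 1.5N1 + N2 = 900.
Substituting N2 = 900 - 1.5N1 into the first: N1(1 - 0.17·1.5) = 500 - 0.17·900.
So N1* = 347/0.745 = 466, and then N2* = 900 - 1.5·466 = 201.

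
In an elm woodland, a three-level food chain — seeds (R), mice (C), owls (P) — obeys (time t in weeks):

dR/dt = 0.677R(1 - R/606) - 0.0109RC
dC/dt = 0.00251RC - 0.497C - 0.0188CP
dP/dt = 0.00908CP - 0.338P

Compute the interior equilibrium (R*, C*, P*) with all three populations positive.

From dP/dt = 0: 0.00908C* = 0.338, so C* = 37.2.
From dR/dt = 0: 0.677(1 - R*/606) = 0.0109·37.2, giving R* = 606·(1 - 0.599) = 243.
From dC/dt = 0: 0.00251·243 - 0.497 = 0.0188P*, so P* = 0.112/0.0188 = 5.98.

R* ≈ 243, C* ≈ 37.2, P* ≈ 5.98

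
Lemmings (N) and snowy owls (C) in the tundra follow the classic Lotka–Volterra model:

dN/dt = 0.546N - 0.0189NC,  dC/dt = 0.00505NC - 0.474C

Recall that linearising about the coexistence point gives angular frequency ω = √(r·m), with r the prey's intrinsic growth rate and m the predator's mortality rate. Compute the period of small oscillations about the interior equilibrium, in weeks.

Here r = 0.546 and m = 0.474, so r·m = 0.259.
ω = √0.259 = 0.509 per week, hence T = 2π/ω ≈ 12.4 weeks.

T ≈ 12.4 weeks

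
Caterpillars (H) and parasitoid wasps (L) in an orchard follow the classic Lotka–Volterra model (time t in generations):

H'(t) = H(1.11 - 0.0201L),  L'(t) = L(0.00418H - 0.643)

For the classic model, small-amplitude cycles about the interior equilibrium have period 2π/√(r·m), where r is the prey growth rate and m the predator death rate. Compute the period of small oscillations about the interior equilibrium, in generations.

T ≈ 7.44 generations

Here r = 1.11 and m = 0.643, so r·m = 0.714.
ω = √0.714 = 0.845 per generation, hence T = 2π/ω ≈ 7.44 generations.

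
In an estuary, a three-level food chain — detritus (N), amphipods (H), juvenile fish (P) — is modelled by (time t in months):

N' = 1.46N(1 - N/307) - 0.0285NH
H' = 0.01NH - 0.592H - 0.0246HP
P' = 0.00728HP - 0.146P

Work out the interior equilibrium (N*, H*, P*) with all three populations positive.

N* ≈ 187, H* ≈ 20.1, P* ≈ 51.9

From dP/dt = 0: 0.00728H* = 0.146, so H* = 20.1.
From dN/dt = 0: 1.46(1 - N*/307) = 0.0285·20.1, giving N* = 307·(1 - 0.391) = 187.
From dH/dt = 0: 0.01·187 - 0.592 = 0.0246P*, so P* = 1.28/0.0246 = 51.9.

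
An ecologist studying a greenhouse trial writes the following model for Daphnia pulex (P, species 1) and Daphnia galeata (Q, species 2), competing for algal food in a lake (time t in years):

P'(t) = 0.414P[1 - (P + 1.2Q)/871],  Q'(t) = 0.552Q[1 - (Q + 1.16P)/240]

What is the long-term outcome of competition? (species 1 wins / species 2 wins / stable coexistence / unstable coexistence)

Compare the nullcline intercepts: K1/α12 = 871/1.2 = 726 > K2 = 240; K2/α21 = 240/1.16 = 207 < K1 = 871.
Since the inequalities point opposite ways, species 1 can invade but species 2 cannot.

species 1 excludes species 2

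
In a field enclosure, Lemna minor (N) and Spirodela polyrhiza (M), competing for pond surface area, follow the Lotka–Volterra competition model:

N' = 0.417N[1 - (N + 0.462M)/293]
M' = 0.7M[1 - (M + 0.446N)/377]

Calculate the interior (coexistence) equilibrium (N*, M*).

N* ≈ 150, M* ≈ 310

Setting both brackets to zero gives the nullclines N + 0.462M = 293 and 0.446N + M = 377.
Substituting M = 377 - 0.446N into the first: N(1 - 0.462·0.446) = 293 - 0.462·377.
So N* = 119/0.794 = 150, and then M* = 377 - 0.446·150 = 310.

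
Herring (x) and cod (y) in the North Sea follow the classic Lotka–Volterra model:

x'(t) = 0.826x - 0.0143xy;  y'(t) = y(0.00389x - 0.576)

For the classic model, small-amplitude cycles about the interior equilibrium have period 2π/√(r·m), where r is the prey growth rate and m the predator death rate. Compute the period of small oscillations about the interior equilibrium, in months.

T ≈ 9.11 months

Here r = 0.826 and m = 0.576, so r·m = 0.476.
ω = √0.476 = 0.69 per month, hence T = 2π/ω ≈ 9.11 months.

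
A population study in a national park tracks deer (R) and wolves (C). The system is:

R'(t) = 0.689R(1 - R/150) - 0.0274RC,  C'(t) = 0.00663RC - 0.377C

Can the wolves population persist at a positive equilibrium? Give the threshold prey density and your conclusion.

The predator equation gives dC/dt > 0 only when R > 0.377/0.00663 = 56.9.
Without the predator, R → K = 150. Since 150 > 56.9, the predator can invade and persist.

Threshold R = 56.9; K > 56.9, so yes, the predator persists.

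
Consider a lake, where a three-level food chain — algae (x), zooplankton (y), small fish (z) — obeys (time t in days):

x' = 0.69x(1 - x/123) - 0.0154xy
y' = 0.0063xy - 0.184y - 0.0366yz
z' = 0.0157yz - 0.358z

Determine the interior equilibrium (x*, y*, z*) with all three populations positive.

From dz/dt = 0: 0.0157y* = 0.358, so y* = 22.8.
From dx/dt = 0: 0.69(1 - x*/123) = 0.0154·22.8, giving x* = 123·(1 - 0.509) = 60.4.
From dy/dt = 0: 0.0063·60.4 - 0.184 = 0.0366z*, so z* = 0.197/0.0366 = 5.37.

x* ≈ 60.4, y* ≈ 22.8, z* ≈ 5.37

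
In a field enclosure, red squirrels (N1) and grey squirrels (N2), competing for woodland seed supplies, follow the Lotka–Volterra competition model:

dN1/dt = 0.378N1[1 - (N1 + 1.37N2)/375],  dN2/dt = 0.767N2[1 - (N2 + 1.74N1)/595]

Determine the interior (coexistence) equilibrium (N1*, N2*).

N1* ≈ 318, N2* ≈ 41.6

Setting both brackets to zero gives the nullclines N1 + 1.37N2 = 375 and 1.74N1 + N2 = 595.
Substituting N2 = 595 - 1.74N1 into the first: N1(1 - 1.37·1.74) = 375 - 1.37·595.
So N1* = -440/-1.38 = 318, and then N2* = 595 - 1.74·318 = 41.6.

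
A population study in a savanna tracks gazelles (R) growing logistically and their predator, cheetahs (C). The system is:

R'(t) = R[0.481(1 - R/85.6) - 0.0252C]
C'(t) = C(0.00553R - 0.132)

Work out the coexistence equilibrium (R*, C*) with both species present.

R* ≈ 23.9, C* ≈ 13.8

From dC/dt = 0 with C > 0: 0.00553R* = 0.132, so R* = 23.9.
Substitute into dR/dt = 0: 0.481(1 - 23.9/85.6) = 0.0252C*.
The bracket is 0.721, giving C* = 0.347/0.0252 = 13.8.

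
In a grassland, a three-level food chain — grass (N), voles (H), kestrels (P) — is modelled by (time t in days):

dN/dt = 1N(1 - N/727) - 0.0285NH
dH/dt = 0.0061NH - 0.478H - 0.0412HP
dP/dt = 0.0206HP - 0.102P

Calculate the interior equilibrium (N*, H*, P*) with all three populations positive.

From dP/dt = 0: 0.0206H* = 0.102, so H* = 4.95.
From dN/dt = 0: 1(1 - N*/727) = 0.0285·4.95, giving N* = 727·(1 - 0.141) = 624.
From dH/dt = 0: 0.0061·624 - 0.478 = 0.0412P*, so P* = 3.33/0.0412 = 80.8.

N* ≈ 624, H* ≈ 4.95, P* ≈ 80.8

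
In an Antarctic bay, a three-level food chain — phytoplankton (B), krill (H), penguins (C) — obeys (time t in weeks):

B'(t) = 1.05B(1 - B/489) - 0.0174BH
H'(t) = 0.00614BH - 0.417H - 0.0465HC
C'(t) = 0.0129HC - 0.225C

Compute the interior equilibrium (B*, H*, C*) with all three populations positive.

B* ≈ 348, H* ≈ 17.4, C* ≈ 36.9

From dC/dt = 0: 0.0129H* = 0.225, so H* = 17.4.
From dB/dt = 0: 1.05(1 - B*/489) = 0.0174·17.4, giving B* = 489·(1 - 0.289) = 348.
From dH/dt = 0: 0.00614·348 - 0.417 = 0.0465C*, so C* = 1.72/0.0465 = 36.9.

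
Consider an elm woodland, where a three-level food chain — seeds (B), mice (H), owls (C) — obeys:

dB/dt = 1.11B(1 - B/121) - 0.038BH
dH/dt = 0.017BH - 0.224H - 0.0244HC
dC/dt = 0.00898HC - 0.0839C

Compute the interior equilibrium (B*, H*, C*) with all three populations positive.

B* ≈ 82.3, H* ≈ 9.34, C* ≈ 48.2

From dC/dt = 0: 0.00898H* = 0.0839, so H* = 9.34.
From dB/dt = 0: 1.11(1 - B*/121) = 0.038·9.34, giving B* = 121·(1 - 0.32) = 82.3.
From dH/dt = 0: 0.017·82.3 - 0.224 = 0.0244C*, so C* = 1.18/0.0244 = 48.2.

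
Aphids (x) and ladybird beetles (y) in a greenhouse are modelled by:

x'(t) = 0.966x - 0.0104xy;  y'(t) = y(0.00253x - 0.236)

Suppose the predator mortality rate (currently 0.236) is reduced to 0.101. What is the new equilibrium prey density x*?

At the interior fixed point, setting dy/dt = 0 with y > 0 fixes x* = (predator death rate)/(xy coefficient) — independent of the other coefficients.
With the change, x* = 0.101/0.00253 = 39.9; it falls from 93.3.

x* ≈ 39.9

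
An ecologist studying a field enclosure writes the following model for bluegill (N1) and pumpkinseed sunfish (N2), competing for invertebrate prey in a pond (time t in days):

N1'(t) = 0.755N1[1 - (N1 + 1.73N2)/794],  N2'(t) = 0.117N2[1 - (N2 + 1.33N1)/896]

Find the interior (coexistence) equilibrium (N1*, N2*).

Setting both brackets to zero gives the nullclines N1 + 1.73N2 = 794 and 1.33N1 + N2 = 896.
Substituting N2 = 896 - 1.33N1 into the first: N1(1 - 1.73·1.33) = 794 - 1.73·896.
So N1* = -756/-1.3 = 581, and then N2* = 896 - 1.33·581 = 123.

N1* ≈ 581, N2* ≈ 123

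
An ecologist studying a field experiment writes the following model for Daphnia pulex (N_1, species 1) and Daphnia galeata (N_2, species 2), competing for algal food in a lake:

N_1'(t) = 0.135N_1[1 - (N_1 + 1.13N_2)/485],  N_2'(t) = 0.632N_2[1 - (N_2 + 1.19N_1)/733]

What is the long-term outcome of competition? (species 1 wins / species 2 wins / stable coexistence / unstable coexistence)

Compare the nullcline intercepts: K1/α12 = 485/1.13 = 429 < K2 = 733; K2/α21 = 733/1.19 = 616 > K1 = 485.
Since the inequalities point opposite ways, species 2 can invade but species 1 cannot.

species 2 excludes species 1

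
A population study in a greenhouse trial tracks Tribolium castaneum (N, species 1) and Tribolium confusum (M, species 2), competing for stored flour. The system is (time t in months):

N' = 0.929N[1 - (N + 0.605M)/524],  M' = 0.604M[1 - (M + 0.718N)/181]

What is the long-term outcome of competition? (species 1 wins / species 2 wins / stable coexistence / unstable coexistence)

species 1 excludes species 2

Compare the nullcline intercepts: K1/α12 = 524/0.605 = 866 > K2 = 181; K2/α21 = 181/0.718 = 252 < K1 = 524.
Since the inequalities point opposite ways, species 1 can invade but species 2 cannot.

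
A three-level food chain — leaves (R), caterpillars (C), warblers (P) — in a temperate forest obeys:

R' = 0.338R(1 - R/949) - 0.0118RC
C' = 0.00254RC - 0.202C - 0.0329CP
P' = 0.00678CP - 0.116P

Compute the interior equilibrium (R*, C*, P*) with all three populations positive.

R* ≈ 382, C* ≈ 17.1, P* ≈ 23.4

From dP/dt = 0: 0.00678C* = 0.116, so C* = 17.1.
From dR/dt = 0: 0.338(1 - R*/949) = 0.0118·17.1, giving R* = 949·(1 - 0.597) = 382.
From dC/dt = 0: 0.00254·382 - 0.202 = 0.0329P*, so P* = 0.769/0.0329 = 23.4.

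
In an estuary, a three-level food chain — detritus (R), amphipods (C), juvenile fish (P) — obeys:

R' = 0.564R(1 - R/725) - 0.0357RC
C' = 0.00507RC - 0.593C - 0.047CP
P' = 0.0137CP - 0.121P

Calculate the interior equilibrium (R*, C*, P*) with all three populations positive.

From dP/dt = 0: 0.0137C* = 0.121, so C* = 8.83.
From dR/dt = 0: 0.564(1 - R*/725) = 0.0357·8.83, giving R* = 725·(1 - 0.559) = 320.
From dC/dt = 0: 0.00507·320 - 0.593 = 0.047P*, so P* = 1.03/0.047 = 21.9.

R* ≈ 320, C* ≈ 8.83, P* ≈ 21.9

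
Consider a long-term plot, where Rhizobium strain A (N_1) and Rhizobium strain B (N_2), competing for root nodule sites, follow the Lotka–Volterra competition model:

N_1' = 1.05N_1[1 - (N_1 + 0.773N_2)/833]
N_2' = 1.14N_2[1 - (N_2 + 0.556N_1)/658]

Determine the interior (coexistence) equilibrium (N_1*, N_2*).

Setting both brackets to zero gives the nullclines N_1 + 0.773N_2 = 833 and 0.556N_1 + N_2 = 658.
Substituting N_2 = 658 - 0.556N_1 into the first: N_1(1 - 0.773·0.556) = 833 - 0.773·658.
So N_1* = 324/0.57 = 569, and then N_2* = 658 - 0.556·569 = 342.

N_1* ≈ 569, N_2* ≈ 342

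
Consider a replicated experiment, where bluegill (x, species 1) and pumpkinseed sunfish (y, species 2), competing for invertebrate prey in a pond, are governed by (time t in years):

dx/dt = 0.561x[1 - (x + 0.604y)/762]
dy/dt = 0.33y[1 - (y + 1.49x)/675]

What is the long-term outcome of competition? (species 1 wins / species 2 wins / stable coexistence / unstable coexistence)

species 1 excludes species 2

Compare the nullcline intercepts: K1/α12 = 762/0.604 = 1260 > K2 = 675; K2/α21 = 675/1.49 = 453 < K1 = 762.
Since the inequalities point opposite ways, species 1 can invade but species 2 cannot.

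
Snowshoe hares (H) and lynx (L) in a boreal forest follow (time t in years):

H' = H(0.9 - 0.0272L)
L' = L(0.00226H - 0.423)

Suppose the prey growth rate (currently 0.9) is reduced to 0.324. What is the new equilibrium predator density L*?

At the interior fixed point, setting dH/dt = 0 with H > 0 fixes L* = (prey growth rate)/(HL coefficient) — independent of the other coefficients.
With the change, L* = 0.324/0.0272 = 11.9; it falls from 33.1.

L* ≈ 11.9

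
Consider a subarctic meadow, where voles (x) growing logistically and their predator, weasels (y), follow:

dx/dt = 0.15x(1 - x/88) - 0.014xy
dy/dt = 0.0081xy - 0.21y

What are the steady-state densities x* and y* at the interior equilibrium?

From dy/dt = 0 with y > 0: 0.0081x* = 0.21, so x* = 25.9.
Substitute into dx/dt = 0: 0.15(1 - 25.9/88) = 0.014y*.
The bracket is 0.705, giving y* = 0.106/0.014 = 7.56.

x* ≈ 25.9, y* ≈ 7.56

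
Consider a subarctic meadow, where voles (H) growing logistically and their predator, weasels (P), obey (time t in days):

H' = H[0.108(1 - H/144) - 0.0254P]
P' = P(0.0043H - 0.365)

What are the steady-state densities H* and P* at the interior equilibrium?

From dP/dt = 0 with P > 0: 0.0043H* = 0.365, so H* = 84.9.
Substitute into dH/dt = 0: 0.108(1 - 84.9/144) = 0.0254P*.
The bracket is 0.411, giving P* = 0.0443/0.0254 = 1.75.

H* ≈ 84.9, P* ≈ 1.75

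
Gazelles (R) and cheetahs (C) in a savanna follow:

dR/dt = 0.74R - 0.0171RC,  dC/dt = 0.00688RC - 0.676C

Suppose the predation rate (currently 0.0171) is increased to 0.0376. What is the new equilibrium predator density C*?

C* ≈ 19.7

At the interior fixed point, setting dR/dt = 0 with R > 0 fixes C* = (prey growth rate)/(RC coefficient) — independent of the other coefficients.
With the change, C* = 0.74/0.0376 = 19.7; it falls from 43.3.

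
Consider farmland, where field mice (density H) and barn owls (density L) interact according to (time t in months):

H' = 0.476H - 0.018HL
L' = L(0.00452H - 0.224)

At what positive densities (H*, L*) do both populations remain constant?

H* ≈ 49.6, L* ≈ 26.4

Set dL/dt = 0 with L > 0: 0.00452H - 0.224 = 0, so H* = 0.224/0.00452 = 49.6.
Set dH/dt = 0 with H > 0: 0.476 - 0.018L = 0, so L* = 0.476/0.018 = 26.4.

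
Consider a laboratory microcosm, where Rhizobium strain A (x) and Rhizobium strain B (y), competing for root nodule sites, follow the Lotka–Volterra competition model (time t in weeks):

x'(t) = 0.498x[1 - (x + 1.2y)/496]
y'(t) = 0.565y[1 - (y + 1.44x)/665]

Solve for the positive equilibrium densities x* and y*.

x* ≈ 415, y* ≈ 67.6

Setting both brackets to zero gives the nullclines x + 1.2y = 496 and 1.44x + y = 665.
Substituting y = 665 - 1.44x into the first: x(1 - 1.2·1.44) = 496 - 1.2·665.
So x* = -302/-0.728 = 415, and then y* = 665 - 1.44·415 = 67.6.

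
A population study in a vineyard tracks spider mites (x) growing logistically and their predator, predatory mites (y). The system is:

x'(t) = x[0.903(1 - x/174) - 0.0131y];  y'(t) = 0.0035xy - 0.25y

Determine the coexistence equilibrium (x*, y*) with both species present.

From dy/dt = 0 with y > 0: 0.0035x* = 0.25, so x* = 71.4.
Substitute into dx/dt = 0: 0.903(1 - 71.4/174) = 0.0131y*.
The bracket is 0.589, giving y* = 0.532/0.0131 = 40.6.

x* ≈ 71.4, y* ≈ 40.6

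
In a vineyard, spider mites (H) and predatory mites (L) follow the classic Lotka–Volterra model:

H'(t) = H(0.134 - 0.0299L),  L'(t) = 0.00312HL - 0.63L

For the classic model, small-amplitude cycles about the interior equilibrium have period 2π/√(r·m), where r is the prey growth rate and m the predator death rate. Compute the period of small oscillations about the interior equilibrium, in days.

Here r = 0.134 and m = 0.63, so r·m = 0.0844.
ω = √0.0844 = 0.291 per day, hence T = 2π/ω ≈ 21.6 days.

T ≈ 21.6 days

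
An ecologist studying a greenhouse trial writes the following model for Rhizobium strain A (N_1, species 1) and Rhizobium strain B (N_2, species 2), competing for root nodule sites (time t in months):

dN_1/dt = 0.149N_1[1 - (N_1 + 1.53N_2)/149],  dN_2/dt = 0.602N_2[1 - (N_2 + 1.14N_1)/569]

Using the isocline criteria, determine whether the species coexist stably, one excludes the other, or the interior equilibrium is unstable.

species 2 excludes species 1

Compare the nullcline intercepts: K1/α12 = 149/1.53 = 97.4 < K2 = 569; K2/α21 = 569/1.14 = 499 > K1 = 149.
Since the inequalities point opposite ways, species 2 can invade but species 1 cannot.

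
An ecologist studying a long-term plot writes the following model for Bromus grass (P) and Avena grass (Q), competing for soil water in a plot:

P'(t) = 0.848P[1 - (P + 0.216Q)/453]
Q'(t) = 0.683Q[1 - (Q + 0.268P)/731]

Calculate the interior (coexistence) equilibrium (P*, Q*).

P* ≈ 313, Q* ≈ 647

Setting both brackets to zero gives the nullclines P + 0.216Q = 453 and 0.268P + Q = 731.
Substituting Q = 731 - 0.268P into the first: P(1 - 0.216·0.268) = 453 - 0.216·731.
So P* = 295/0.942 = 313, and then Q* = 731 - 0.268·313 = 647.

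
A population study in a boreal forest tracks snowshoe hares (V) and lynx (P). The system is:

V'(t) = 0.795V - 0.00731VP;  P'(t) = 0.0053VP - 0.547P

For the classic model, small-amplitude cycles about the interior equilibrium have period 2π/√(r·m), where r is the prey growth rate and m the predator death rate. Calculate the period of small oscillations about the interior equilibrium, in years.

Here r = 0.795 and m = 0.547, so r·m = 0.435.
ω = √0.435 = 0.659 per year, hence T = 2π/ω ≈ 9.53 years.

T ≈ 9.53 years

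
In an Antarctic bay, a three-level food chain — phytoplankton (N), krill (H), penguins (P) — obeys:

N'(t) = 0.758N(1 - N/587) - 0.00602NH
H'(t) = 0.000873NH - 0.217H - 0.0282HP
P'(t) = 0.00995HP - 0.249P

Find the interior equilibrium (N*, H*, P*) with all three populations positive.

From dP/dt = 0: 0.00995H* = 0.249, so H* = 25.
From dN/dt = 0: 0.758(1 - N*/587) = 0.00602·25, giving N* = 587·(1 - 0.199) = 470.
From dH/dt = 0: 0.000873·470 - 0.217 = 0.0282P*, so P* = 0.194/0.0282 = 6.87.

N* ≈ 470, H* ≈ 25, P* ≈ 6.87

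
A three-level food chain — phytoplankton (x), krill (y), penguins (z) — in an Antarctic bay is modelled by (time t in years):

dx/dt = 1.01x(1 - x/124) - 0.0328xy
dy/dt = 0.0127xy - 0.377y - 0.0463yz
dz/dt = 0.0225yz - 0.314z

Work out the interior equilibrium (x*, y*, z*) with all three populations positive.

x* ≈ 67.8, y* ≈ 14, z* ≈ 10.5

From dz/dt = 0: 0.0225y* = 0.314, so y* = 14.
From dx/dt = 0: 1.01(1 - x*/124) = 0.0328·14, giving x* = 124·(1 - 0.453) = 67.8.
From dy/dt = 0: 0.0127·67.8 - 0.377 = 0.0463z*, so z* = 0.484/0.0463 = 10.5.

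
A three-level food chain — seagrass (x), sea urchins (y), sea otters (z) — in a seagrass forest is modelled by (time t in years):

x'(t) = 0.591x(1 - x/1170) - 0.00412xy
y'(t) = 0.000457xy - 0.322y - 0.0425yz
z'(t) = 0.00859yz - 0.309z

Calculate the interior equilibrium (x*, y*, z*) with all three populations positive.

x* ≈ 877, y* ≈ 36, z* ≈ 1.85

From dz/dt = 0: 0.00859y* = 0.309, so y* = 36.
From dx/dt = 0: 0.591(1 - x*/1170) = 0.00412·36, giving x* = 1170·(1 - 0.251) = 877.
From dy/dt = 0: 0.000457·877 - 0.322 = 0.0425z*, so z* = 0.0786/0.0425 = 1.85.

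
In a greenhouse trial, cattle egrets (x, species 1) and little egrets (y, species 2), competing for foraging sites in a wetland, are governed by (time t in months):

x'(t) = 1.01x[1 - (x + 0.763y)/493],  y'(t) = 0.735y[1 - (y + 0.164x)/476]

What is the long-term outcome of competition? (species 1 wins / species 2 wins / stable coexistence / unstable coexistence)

stable coexistence

Compare the nullcline intercepts: K1/α12 = 493/0.763 = 646 > K2 = 476; K2/α21 = 476/0.164 = 2900 > K1 = 493.
Since both inequalities hold, each species can invade when rare, so the interior equilibrium is stable.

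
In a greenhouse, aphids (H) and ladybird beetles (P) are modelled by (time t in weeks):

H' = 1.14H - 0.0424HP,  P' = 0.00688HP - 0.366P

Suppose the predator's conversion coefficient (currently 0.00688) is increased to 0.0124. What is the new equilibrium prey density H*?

H* ≈ 29.5

At the interior fixed point, setting dP/dt = 0 with P > 0 fixes H* = (predator death rate)/(HP coefficient) — independent of the other coefficients.
With the change, H* = 0.366/0.0124 = 29.5; it falls from 53.2.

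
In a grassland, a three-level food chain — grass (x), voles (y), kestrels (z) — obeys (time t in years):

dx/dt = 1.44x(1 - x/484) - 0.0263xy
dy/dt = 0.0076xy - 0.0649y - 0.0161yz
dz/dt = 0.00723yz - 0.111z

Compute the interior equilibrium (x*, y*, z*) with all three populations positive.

From dz/dt = 0: 0.00723y* = 0.111, so y* = 15.4.
From dx/dt = 0: 1.44(1 - x*/484) = 0.0263·15.4, giving x* = 484·(1 - 0.28) = 348.
From dy/dt = 0: 0.0076·348 - 0.0649 = 0.0161z*, so z* = 2.58/0.0161 = 160.

x* ≈ 348, y* ≈ 15.4, z* ≈ 160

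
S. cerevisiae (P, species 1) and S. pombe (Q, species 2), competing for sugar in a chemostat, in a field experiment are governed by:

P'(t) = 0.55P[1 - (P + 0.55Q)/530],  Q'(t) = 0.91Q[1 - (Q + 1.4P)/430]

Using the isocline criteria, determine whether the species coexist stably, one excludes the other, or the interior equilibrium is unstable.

Compare the nullcline intercepts: K1/α12 = 530/0.55 = 964 > K2 = 430; K2/α21 = 430/1.4 = 307 < K1 = 530.
Since the inequalities point opposite ways, species 1 can invade but species 2 cannot.

species 1 excludes species 2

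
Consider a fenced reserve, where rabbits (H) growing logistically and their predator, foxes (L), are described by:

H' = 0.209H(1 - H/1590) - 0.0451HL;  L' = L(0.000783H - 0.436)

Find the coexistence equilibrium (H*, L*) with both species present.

From dL/dt = 0 with L > 0: 0.000783H* = 0.436, so H* = 557.
Substitute into dH/dt = 0: 0.209(1 - 557/1590) = 0.0451L*.
The bracket is 0.65, giving L* = 0.136/0.0451 = 3.01.

H* ≈ 557, L* ≈ 3.01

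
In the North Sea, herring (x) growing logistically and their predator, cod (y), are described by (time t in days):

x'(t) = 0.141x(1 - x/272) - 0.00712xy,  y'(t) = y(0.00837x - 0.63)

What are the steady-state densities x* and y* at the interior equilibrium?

From dy/dt = 0 with y > 0: 0.00837x* = 0.63, so x* = 75.3.
Substitute into dx/dt = 0: 0.141(1 - 75.3/272) = 0.00712y*.
The bracket is 0.723, giving y* = 0.102/0.00712 = 14.3.

x* ≈ 75.3, y* ≈ 14.3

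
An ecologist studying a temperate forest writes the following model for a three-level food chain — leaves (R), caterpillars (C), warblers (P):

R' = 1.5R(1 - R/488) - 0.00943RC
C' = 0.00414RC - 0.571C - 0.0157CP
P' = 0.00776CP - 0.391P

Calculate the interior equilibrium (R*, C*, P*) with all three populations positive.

From dP/dt = 0: 0.00776C* = 0.391, so C* = 50.4.
From dR/dt = 0: 1.5(1 - R*/488) = 0.00943·50.4, giving R* = 488·(1 - 0.317) = 333.
From dC/dt = 0: 0.00414·333 - 0.571 = 0.0157P*, so P* = 0.809/0.0157 = 51.6.

R* ≈ 333, C* ≈ 50.4, P* ≈ 51.6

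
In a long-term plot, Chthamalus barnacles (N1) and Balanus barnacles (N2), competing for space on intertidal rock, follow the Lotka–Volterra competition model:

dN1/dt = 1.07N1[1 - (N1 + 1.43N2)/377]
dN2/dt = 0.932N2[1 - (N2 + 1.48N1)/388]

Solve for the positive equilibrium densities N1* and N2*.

Setting both brackets to zero gives the nullclines N1 + 1.43N2 = 377 and 1.48N1 + N2 = 388.
Substituting N2 = 388 - 1.48N1 into the first: N1(1 - 1.43·1.48) = 377 - 1.43·388.
So N1* = -178/-1.12 = 159, and then N2* = 388 - 1.48·159 = 152.

N1* ≈ 159, N2* ≈ 152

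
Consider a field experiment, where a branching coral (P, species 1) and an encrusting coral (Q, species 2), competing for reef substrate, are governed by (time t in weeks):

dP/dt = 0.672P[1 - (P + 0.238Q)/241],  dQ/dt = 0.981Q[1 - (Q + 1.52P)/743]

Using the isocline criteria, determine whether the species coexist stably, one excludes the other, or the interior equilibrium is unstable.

stable coexistence

Compare the nullcline intercepts: K1/α12 = 241/0.238 = 1010 > K2 = 743; K2/α21 = 743/1.52 = 489 > K1 = 241.
Since both inequalities hold, each species can invade when rare, so the interior equilibrium is stable.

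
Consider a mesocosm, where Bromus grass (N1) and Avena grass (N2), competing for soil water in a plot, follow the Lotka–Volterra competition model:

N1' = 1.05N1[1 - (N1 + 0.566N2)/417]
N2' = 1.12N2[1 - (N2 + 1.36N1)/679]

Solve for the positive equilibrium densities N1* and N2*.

Setting both brackets to zero gives the nullclines N1 + 0.566N2 = 417 and 1.36N1 + N2 = 679.
Substituting N2 = 679 - 1.36N1 into the first: N1(1 - 0.566·1.36) = 417 - 0.566·679.
So N1* = 32.7/0.23 = 142, and then N2* = 679 - 1.36·142 = 486.

N1* ≈ 142, N2* ≈ 486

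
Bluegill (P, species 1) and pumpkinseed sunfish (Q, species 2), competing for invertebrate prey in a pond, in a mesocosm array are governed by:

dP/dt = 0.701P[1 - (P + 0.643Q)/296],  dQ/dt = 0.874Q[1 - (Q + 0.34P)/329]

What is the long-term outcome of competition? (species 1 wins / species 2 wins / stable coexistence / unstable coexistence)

stable coexistence

Compare the nullcline intercepts: K1/α12 = 296/0.643 = 460 > K2 = 329; K2/α21 = 329/0.34 = 968 > K1 = 296.
Since both inequalities hold, each species can invade when rare, so the interior equilibrium is stable.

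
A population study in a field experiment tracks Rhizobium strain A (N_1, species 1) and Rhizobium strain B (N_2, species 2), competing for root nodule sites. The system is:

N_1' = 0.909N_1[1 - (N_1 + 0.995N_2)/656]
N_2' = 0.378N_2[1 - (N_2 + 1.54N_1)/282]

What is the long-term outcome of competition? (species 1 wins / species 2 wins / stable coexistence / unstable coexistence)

species 1 excludes species 2

Compare the nullcline intercepts: K1/α12 = 656/0.995 = 659 > K2 = 282; K2/α21 = 282/1.54 = 183 < K1 = 656.
Since the inequalities point opposite ways, species 1 can invade but species 2 cannot.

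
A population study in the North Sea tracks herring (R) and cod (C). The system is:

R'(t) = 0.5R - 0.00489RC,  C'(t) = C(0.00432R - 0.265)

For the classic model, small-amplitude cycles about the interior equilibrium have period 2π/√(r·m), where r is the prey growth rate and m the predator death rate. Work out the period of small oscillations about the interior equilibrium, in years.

Here r = 0.5 and m = 0.265, so r·m = 0.133.
ω = √0.133 = 0.364 per year, hence T = 2π/ω ≈ 17.3 years.

T ≈ 17.3 years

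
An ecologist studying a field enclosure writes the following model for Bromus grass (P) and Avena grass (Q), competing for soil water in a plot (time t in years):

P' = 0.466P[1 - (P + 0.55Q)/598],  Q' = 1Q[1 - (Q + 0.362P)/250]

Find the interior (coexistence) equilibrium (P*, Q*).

P* ≈ 575, Q* ≈ 41.9

Setting both brackets to zero gives the nullclines P + 0.55Q = 598 and 0.362P + Q = 250.
Substituting Q = 250 - 0.362P into the first: P(1 - 0.55·0.362) = 598 - 0.55·250.
So P* = 460/0.801 = 575, and then Q* = 250 - 0.362·575 = 41.9.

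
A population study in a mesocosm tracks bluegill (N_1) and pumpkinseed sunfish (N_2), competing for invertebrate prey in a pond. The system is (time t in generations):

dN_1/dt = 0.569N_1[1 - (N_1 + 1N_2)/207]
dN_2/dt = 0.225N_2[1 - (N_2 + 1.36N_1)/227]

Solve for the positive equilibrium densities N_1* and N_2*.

Setting both brackets to zero gives the nullclines N_1 + 1N_2 = 207 and 1.36N_1 + N_2 = 227.
Substituting N_2 = 227 - 1.36N_1 into the first: N_1(1 - 1·1.36) = 207 - 1·227.
So N_1* = -20/-0.36 = 55.6, and then N_2* = 227 - 1.36·55.6 = 151.

N_1* ≈ 55.6, N_2* ≈ 151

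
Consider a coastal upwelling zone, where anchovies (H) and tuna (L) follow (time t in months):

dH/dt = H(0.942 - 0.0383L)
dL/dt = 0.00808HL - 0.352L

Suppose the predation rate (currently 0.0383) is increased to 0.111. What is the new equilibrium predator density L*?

L* ≈ 8.49

At the interior fixed point, setting dH/dt = 0 with H > 0 fixes L* = (prey growth rate)/(HL coefficient) — independent of the other coefficients.
With the change, L* = 0.942/0.111 = 8.49; it falls from 24.6.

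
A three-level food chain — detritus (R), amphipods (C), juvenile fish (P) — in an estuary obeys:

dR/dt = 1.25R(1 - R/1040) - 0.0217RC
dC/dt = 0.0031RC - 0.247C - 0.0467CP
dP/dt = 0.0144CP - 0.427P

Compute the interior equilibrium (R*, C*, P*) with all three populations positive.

From dP/dt = 0: 0.0144C* = 0.427, so C* = 29.7.
From dR/dt = 0: 1.25(1 - R*/1040) = 0.0217·29.7, giving R* = 1040·(1 - 0.515) = 505.
From dC/dt = 0: 0.0031·505 - 0.247 = 0.0467P*, so P* = 1.32/0.0467 = 28.2.

R* ≈ 505, C* ≈ 29.7, P* ≈ 28.2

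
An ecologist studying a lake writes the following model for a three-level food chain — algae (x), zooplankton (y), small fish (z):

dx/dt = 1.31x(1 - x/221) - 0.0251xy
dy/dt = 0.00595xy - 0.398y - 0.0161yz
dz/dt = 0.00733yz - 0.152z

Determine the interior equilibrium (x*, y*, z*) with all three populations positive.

From dz/dt = 0: 0.00733y* = 0.152, so y* = 20.7.
From dx/dt = 0: 1.31(1 - x*/221) = 0.0251·20.7, giving x* = 221·(1 - 0.397) = 133.
From dy/dt = 0: 0.00595·133 - 0.398 = 0.0161z*, so z* = 0.394/0.0161 = 24.5.

x* ≈ 133, y* ≈ 20.7, z* ≈ 24.5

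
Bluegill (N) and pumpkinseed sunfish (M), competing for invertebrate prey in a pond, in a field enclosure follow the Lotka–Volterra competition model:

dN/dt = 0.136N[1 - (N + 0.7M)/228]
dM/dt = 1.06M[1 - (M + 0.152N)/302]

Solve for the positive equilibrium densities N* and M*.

Setting both brackets to zero gives the nullclines N + 0.7M = 228 and 0.152N + M = 302.
Substituting M = 302 - 0.152N into the first: N(1 - 0.7·0.152) = 228 - 0.7·302.
So N* = 16.6/0.894 = 18.6, and then M* = 302 - 0.152·18.6 = 299.

N* ≈ 18.6, M* ≈ 299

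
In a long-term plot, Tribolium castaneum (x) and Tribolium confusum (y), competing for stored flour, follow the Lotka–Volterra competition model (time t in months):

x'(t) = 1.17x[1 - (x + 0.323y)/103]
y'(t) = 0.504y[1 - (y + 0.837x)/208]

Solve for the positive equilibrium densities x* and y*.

Setting both brackets to zero gives the nullclines x + 0.323y = 103 and 0.837x + y = 208.
Substituting y = 208 - 0.837x into the first: x(1 - 0.323·0.837) = 103 - 0.323·208.
So x* = 35.8/0.73 = 49.1, and then y* = 208 - 0.837·49.1 = 167.

x* ≈ 49.1, y* ≈ 167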